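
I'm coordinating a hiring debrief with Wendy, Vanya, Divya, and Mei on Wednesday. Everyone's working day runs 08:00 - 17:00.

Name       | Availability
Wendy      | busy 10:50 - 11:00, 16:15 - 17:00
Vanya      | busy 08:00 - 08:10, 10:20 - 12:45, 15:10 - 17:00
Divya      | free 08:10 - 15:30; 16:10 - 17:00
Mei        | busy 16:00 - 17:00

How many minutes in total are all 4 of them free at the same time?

275

Wendy free: 08:00-10:50, 11:00-16:15 (invert busy blocks within the working day).
Vanya free: 08:10-10:20, 12:45-15:10 (invert busy blocks within the working day).
Divya free: 08:10-15:30, 16:10-17:00.
Mei free: 08:00-16:00 (invert busy blocks within the working day).
Wendy ∩ Vanya: 08:10-10:20, 12:45-15:10.
Wendy ∩ Vanya ∩ Divya: 08:10-10:20, 12:45-15:10.
Wendy ∩ Vanya ∩ Divya ∩ Mei: 08:10-10:20, 12:45-15:10.
Those are the intersection windows.
Summing the common windows: 130 + 145 = 275 minutes.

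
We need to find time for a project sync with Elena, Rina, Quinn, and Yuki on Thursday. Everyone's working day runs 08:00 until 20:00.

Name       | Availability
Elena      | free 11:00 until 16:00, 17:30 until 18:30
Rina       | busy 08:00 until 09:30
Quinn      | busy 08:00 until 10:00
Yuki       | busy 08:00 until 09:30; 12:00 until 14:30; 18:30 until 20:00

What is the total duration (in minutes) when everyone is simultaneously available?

210

Elena free: 11:00-16:00, 17:30-18:30.
Rina free: 09:30-20:00 (invert busy blocks within the working day).
Quinn free: 10:00-20:00 (invert busy blocks within the working day).
Yuki free: 09:30-12:00, 14:30-18:30 (invert busy blocks within the working day).
Elena ∩ Rina: 11:00-16:00, 17:30-18:30.
Elena ∩ Rina ∩ Quinn: 11:00-16:00, 17:30-18:30.
Elena ∩ Rina ∩ Quinn ∩ Yuki: 11:00-12:00, 14:30-16:00, 17:30-18:30.
Summing the common windows: 60 + 90 + 60 = 210 minutes.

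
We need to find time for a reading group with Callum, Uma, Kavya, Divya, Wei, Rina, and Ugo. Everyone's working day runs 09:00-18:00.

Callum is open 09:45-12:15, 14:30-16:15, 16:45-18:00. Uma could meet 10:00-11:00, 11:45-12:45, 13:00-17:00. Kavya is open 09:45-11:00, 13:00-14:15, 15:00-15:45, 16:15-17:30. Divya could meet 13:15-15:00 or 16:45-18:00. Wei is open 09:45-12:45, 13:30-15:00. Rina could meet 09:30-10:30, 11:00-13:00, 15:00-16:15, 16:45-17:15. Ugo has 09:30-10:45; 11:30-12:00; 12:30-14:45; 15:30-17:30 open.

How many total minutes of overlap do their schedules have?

Callum ∩ Uma: 10:00-11:00, 11:45-12:15, 14:30-16:15, 16:45-17:00.
Callum ∩ Uma ∩ Kavya: 10:00-11:00, 15:00-15:45, 16:45-17:00.
Callum ∩ Uma ∩ Kavya ∩ Divya: 16:45-17:00.
Callum ∩ Uma ∩ Kavya ∩ Divya ∩ Wei: ∅.
Callum ∩ Uma ∩ Kavya ∩ Divya ∩ Wei ∩ Rina: ∅.
Callum ∩ Uma ∩ Kavya ∩ Divya ∩ Wei ∩ Rina ∩ Ugo: ∅.
There is no time when everyone is free.
There is no common window, so the total is 0 minutes.

0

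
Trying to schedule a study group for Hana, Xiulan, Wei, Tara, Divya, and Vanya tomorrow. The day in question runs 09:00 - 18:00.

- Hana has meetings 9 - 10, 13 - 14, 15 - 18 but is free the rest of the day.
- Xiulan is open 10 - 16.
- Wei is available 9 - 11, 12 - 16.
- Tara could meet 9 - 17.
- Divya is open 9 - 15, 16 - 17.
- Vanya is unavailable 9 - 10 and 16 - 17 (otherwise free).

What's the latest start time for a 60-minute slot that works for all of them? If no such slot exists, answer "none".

Hana free: 10:00-13:00, 14:00-15:00 (invert busy blocks within the working day).
Xiulan free: 10:00-16:00.
Wei free: 09:00-11:00, 12:00-16:00.
Tara free: 09:00-17:00.
Divya free: 09:00-15:00, 16:00-17:00.
Vanya free: 10:00-16:00, 17:00-18:00 (invert busy blocks within the working day).
Hana ∩ Xiulan: 10:00-13:00, 14:00-15:00.
Hana ∩ Xiulan ∩ Wei: 10:00-11:00, 12:00-13:00, 14:00-15:00.
Hana ∩ Xiulan ∩ Wei ∩ Tara: 10:00-11:00, 12:00-13:00, 14:00-15:00.
Hana ∩ Xiulan ∩ Wei ∩ Tara ∩ Divya: 10:00-11:00, 12:00-13:00, 14:00-15:00.
Hana ∩ Xiulan ∩ Wei ∩ Tara ∩ Divya ∩ Vanya: 10:00-11:00, 12:00-13:00, 14:00-15:00.
The last common window of at least 60 minutes is 14:00-15:00; a 60-minute meeting can start as late as 14:00 and still end by 15:00.

14:00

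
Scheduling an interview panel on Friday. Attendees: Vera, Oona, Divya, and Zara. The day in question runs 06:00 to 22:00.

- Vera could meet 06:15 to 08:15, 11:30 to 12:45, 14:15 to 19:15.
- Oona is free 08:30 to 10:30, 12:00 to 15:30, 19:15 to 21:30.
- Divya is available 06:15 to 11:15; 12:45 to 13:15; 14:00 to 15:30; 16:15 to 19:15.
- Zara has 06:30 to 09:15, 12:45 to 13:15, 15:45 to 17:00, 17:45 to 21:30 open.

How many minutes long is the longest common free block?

Vera ∩ Oona: 12:00-12:45, 14:15-15:30.
Vera ∩ Oona ∩ Divya: 14:15-15:30.
Vera ∩ Oona ∩ Divya ∩ Zara: ∅.
There is no time when everyone is free.
No common window exists, so the longest block is 0 minutes.

0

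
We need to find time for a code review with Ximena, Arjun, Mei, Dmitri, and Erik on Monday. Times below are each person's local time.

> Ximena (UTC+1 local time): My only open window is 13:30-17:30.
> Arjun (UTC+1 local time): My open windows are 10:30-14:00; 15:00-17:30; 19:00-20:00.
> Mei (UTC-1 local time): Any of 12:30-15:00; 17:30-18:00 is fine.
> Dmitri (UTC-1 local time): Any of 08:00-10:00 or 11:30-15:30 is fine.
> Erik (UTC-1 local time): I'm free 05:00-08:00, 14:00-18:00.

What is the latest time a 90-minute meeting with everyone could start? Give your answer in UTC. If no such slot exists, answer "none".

none

Ximena in UTC: 12:30-16:30 (subtract 1h to convert from UTC+1).
Arjun in UTC: 09:30-13:00, 14:00-16:30, 18:00-19:00 (subtract 1h to convert from UTC+1).
Mei in UTC: 13:30-16:00, 18:30-19:00 (add 1h to convert from UTC-1).
Dmitri in UTC: 09:00-11:00, 12:30-16:30 (add 1h to convert from UTC-1).
Erik in UTC: 06:00-09:00, 15:00-19:00 (add 1h to convert from UTC-1).
Ximena ∩ Arjun: 12:30-13:00, 14:00-16:30.
Ximena ∩ Arjun ∩ Mei: 14:00-16:00.
Ximena ∩ Arjun ∩ Mei ∩ Dmitri: 14:00-16:00.
Ximena ∩ Arjun ∩ Mei ∩ Dmitri ∩ Erik: 15:00-16:00.
Those are the intersection windows.
No common window is at least 90 minutes long.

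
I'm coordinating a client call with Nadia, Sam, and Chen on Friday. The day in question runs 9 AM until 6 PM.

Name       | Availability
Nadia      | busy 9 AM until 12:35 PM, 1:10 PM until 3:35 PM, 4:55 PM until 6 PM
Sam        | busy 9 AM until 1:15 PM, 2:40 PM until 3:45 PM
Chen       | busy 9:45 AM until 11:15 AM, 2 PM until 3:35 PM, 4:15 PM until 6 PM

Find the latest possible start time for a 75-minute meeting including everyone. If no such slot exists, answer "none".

Nadia free: 12:35-13:10, 15:35-16:55 (invert busy blocks within the working day).
Sam free: 13:15-14:40, 15:45-18:00 (invert busy blocks within the working day).
Chen free: 09:00-09:45, 11:15-14:00, 15:35-16:15 (invert busy blocks within the working day).
Nadia ∩ Sam: 15:45-16:55.
Nadia ∩ Sam ∩ Chen: 15:45-16:15.
No common window is at least 75 minutes long.

none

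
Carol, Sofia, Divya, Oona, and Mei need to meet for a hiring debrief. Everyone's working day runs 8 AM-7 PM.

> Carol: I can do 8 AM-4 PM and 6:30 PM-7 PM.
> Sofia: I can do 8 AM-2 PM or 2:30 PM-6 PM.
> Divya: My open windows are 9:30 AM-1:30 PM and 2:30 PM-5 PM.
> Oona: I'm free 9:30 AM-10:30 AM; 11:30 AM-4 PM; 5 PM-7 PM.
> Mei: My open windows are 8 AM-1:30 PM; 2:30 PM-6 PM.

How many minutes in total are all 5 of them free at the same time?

270

Carol ∩ Sofia: 08:00-14:00, 14:30-16:00.
Carol ∩ Sofia ∩ Divya: 09:30-13:30, 14:30-16:00.
Carol ∩ Sofia ∩ Divya ∩ Oona: 09:30-10:30, 11:30-13:30, 14:30-16:00.
Carol ∩ Sofia ∩ Divya ∩ Oona ∩ Mei: 09:30-10:30, 11:30-13:30, 14:30-16:00.
Those are the intersection windows.
Summing the common windows: 60 + 120 + 90 = 270 minutes.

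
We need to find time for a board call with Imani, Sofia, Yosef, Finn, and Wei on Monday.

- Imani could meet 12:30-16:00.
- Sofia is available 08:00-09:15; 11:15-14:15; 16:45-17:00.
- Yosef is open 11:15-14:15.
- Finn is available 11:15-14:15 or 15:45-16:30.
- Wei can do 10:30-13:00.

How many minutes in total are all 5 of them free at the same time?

Imani ∩ Sofia: 12:30-14:15.
Imani ∩ Sofia ∩ Yosef: 12:30-14:15.
Imani ∩ Sofia ∩ Yosef ∩ Finn: 12:30-14:15.
Imani ∩ Sofia ∩ Yosef ∩ Finn ∩ Wei: 12:30-13:00.
That's a single block of 30 minutes.

30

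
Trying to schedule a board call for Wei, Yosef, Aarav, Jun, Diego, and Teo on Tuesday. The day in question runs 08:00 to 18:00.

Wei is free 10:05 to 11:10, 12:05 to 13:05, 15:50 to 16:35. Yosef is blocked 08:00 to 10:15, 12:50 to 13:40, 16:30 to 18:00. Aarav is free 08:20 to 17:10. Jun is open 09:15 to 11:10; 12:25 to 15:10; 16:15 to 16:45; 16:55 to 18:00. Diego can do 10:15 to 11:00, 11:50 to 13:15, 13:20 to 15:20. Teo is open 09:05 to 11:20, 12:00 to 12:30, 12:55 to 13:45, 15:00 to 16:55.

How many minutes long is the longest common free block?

Wei free: 10:05-11:10, 12:05-13:05, 15:50-16:35.
Yosef free: 10:15-12:50, 13:40-16:30 (invert busy blocks within the working day).
Aarav free: 08:20-17:10.
Jun free: 09:15-11:10, 12:25-15:10, 16:15-16:45, 16:55-18:00.
Diego free: 10:15-11:00, 11:50-13:15, 13:20-15:20.
Teo free: 09:05-11:20, 12:00-12:30, 12:55-13:45, 15:00-16:55.
Wei ∩ Yosef: 10:15-11:10, 12:05-12:50, 15:50-16:30.
Wei ∩ Yosef ∩ Aarav: 10:15-11:10, 12:05-12:50, 15:50-16:30.
Wei ∩ Yosef ∩ Aarav ∩ Jun: 10:15-11:10, 12:25-12:50, 16:15-16:30.
Wei ∩ Yosef ∩ Aarav ∩ Jun ∩ Diego: 10:15-11:00, 12:25-12:50.
Wei ∩ Yosef ∩ Aarav ∩ Jun ∩ Diego ∩ Teo: 10:15-11:00, 12:25-12:30.
Those are the intersection windows.
The longest is 10:15-11:00 at 45 minutes.

45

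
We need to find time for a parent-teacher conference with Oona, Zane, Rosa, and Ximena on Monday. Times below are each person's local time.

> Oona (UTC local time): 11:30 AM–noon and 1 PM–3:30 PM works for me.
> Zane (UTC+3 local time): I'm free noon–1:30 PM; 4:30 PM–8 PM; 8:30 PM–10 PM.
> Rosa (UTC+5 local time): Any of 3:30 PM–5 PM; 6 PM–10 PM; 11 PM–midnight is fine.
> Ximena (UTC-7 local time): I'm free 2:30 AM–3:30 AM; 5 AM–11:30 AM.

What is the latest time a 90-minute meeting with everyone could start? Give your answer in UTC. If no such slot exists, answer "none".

Oona in UTC: 11:30-12:00, 13:00-15:30.
Zane in UTC: 09:00-10:30, 13:30-17:00, 17:30-19:00 (subtract 3h to convert from UTC+3).
Rosa in UTC: 10:30-12:00, 13:00-17:00, 18:00-19:00 (subtract 5h to convert from UTC+5).
Ximena in UTC: 09:30-10:30, 12:00-18:30 (add 7h to convert from UTC-7).
Oona ∩ Zane: 13:30-15:30.
Oona ∩ Zane ∩ Rosa: 13:30-15:30.
Oona ∩ Zane ∩ Rosa ∩ Ximena: 13:30-15:30.
The last common window of at least 90 minutes is 13:30-15:30; a 90-minute meeting can start as late as 14:00 and still end by 15:30.

14:00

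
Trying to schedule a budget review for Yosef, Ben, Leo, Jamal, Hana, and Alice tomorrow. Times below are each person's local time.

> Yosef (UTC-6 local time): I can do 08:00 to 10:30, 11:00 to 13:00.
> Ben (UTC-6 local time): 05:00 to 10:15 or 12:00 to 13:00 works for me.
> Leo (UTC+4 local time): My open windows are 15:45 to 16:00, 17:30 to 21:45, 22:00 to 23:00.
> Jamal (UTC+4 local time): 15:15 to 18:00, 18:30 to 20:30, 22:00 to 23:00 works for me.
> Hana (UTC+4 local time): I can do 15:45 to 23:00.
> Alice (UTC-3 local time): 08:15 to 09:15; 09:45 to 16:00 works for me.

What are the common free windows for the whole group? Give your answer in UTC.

14:30-16:15, 18:00-19:00

Yosef in UTC: 14:00-16:30, 17:00-19:00 (add 6h to convert from UTC-6).
Ben in UTC: 11:00-16:15, 18:00-19:00 (add 6h to convert from UTC-6).
Leo in UTC: 11:45-12:00, 13:30-17:45, 18:00-19:00 (subtract 4h to convert from UTC+4).
Jamal in UTC: 11:15-14:00, 14:30-16:30, 18:00-19:00 (subtract 4h to convert from UTC+4).
Hana in UTC: 11:45-19:00 (subtract 4h to convert from UTC+4).
Alice in UTC: 11:15-12:15, 12:45-19:00 (add 3h to convert from UTC-3).
Yosef ∩ Ben: 14:00-16:15, 18:00-19:00.
Yosef ∩ Ben ∩ Leo: 14:00-16:15, 18:00-19:00.
Yosef ∩ Ben ∩ Leo ∩ Jamal: 14:30-16:15, 18:00-19:00.
Yosef ∩ Ben ∩ Leo ∩ Jamal ∩ Hana: 14:30-16:15, 18:00-19:00.
Yosef ∩ Ben ∩ Leo ∩ Jamal ∩ Hana ∩ Alice: 14:30-16:15, 18:00-19:00.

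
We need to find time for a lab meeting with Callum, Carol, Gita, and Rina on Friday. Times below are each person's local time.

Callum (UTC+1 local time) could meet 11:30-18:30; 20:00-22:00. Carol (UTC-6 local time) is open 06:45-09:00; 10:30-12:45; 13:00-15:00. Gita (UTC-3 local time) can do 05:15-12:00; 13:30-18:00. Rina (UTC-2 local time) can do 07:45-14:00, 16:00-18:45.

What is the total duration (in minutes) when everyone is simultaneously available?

240

Callum in UTC: 10:30-17:30, 19:00-21:00 (subtract 1h to convert from UTC+1).
Carol in UTC: 12:45-15:00, 16:30-18:45, 19:00-21:00 (add 6h to convert from UTC-6).
Gita in UTC: 08:15-15:00, 16:30-21:00 (add 3h to convert from UTC-3).
Rina in UTC: 09:45-16:00, 18:00-20:45 (add 2h to convert from UTC-2).
Callum ∩ Carol: 12:45-15:00, 16:30-17:30, 19:00-21:00.
Callum ∩ Carol ∩ Gita: 12:45-15:00, 16:30-17:30, 19:00-21:00.
Callum ∩ Carol ∩ Gita ∩ Rina: 12:45-15:00, 19:00-20:45.
Summing the common windows: 135 + 105 = 240 minutes.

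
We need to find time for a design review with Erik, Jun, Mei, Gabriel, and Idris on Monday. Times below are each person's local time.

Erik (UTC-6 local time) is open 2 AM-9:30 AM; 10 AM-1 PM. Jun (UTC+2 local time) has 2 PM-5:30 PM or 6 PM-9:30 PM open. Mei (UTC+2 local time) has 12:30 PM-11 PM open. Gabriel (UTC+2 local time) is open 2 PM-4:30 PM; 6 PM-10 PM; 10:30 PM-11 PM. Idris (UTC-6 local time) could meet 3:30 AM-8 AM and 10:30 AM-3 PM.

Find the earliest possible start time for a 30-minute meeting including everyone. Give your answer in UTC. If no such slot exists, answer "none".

12:00

Erik in UTC: 08:00-15:30, 16:00-19:00 (add 6h to convert from UTC-6).
Jun in UTC: 12:00-15:30, 16:00-19:30 (subtract 2h to convert from UTC+2).
Mei in UTC: 10:30-21:00 (subtract 2h to convert from UTC+2).
Gabriel in UTC: 12:00-14:30, 16:00-20:00, 20:30-21:00 (subtract 2h to convert from UTC+2).
Idris in UTC: 09:30-14:00, 16:30-21:00 (add 6h to convert from UTC-6).
Erik ∩ Jun: 12:00-15:30, 16:00-19:00.
Erik ∩ Jun ∩ Mei: 12:00-15:30, 16:00-19:00.
Erik ∩ Jun ∩ Mei ∩ Gabriel: 12:00-14:30, 16:00-19:00.
Erik ∩ Jun ∩ Mei ∩ Gabriel ∩ Idris: 12:00-14:00, 16:30-19:00.
The first common window of at least 30 minutes is 12:00-14:00, so the earliest start is 12:00.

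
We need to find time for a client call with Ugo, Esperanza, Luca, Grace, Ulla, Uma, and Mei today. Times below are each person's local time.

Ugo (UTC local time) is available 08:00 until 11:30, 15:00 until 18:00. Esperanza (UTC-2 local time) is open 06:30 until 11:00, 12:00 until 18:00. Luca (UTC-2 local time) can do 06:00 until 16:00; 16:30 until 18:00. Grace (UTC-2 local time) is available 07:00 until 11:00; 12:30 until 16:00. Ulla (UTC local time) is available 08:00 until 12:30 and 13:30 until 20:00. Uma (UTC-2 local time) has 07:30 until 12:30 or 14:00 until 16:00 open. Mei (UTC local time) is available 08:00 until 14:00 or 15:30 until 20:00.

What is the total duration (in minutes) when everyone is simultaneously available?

Ugo in UTC: 08:00-11:30, 15:00-18:00.
Esperanza in UTC: 08:30-13:00, 14:00-20:00 (add 2h to convert from UTC-2).
Luca in UTC: 08:00-18:00, 18:30-20:00 (add 2h to convert from UTC-2).
Grace in UTC: 09:00-13:00, 14:30-18:00 (add 2h to convert from UTC-2).
Ulla in UTC: 08:00-12:30, 13:30-20:00.
Uma in UTC: 09:30-14:30, 16:00-18:00 (add 2h to convert from UTC-2).
Mei in UTC: 08:00-14:00, 15:30-20:00.
Ugo ∩ Esperanza: 08:30-11:30, 15:00-18:00.
Ugo ∩ Esperanza ∩ Luca: 08:30-11:30, 15:00-18:00.
Ugo ∩ Esperanza ∩ Luca ∩ Grace: 09:00-11:30, 15:00-18:00.
Ugo ∩ Esperanza ∩ Luca ∩ Grace ∩ Ulla: 09:00-11:30, 15:00-18:00.
Ugo ∩ Esperanza ∩ Luca ∩ Grace ∩ Ulla ∩ Uma: 09:30-11:30, 16:00-18:00.
Ugo ∩ Esperanza ∩ Luca ∩ Grace ∩ Ulla ∩ Uma ∩ Mei: 09:30-11:30, 16:00-18:00.
Those are the intersection windows.
Summing the common windows: 120 + 120 = 240 minutes.

240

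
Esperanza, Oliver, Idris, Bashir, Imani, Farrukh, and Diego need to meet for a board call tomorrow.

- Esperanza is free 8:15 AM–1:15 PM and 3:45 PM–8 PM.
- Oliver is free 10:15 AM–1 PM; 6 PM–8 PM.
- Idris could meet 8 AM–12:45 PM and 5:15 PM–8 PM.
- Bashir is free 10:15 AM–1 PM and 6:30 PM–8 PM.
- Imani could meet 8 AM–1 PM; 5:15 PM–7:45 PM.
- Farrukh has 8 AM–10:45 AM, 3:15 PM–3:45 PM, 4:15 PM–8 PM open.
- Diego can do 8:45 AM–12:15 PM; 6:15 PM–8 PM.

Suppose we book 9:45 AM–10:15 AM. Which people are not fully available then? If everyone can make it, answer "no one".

Esperanza: free for 09:45-10:15. Oliver: not fully free for 09:45-10:15. Idris: free for 09:45-10:15. Bashir: not fully free for 09:45-10:15. Imani: free for 09:45-10:15. Farrukh: free for 09:45-10:15. Diego: free for 09:45-10:15.

Bashir, Oliver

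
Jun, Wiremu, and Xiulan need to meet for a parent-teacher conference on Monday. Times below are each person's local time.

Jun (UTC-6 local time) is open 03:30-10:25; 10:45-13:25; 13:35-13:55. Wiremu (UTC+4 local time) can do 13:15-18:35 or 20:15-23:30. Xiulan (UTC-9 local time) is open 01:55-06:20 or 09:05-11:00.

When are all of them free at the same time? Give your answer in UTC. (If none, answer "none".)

10:55-14:35, 18:05-19:25

Jun in UTC: 09:30-16:25, 16:45-19:25, 19:35-19:55 (add 6h to convert from UTC-6).
Wiremu in UTC: 09:15-14:35, 16:15-19:30 (subtract 4h to convert from UTC+4).
Xiulan in UTC: 10:55-15:20, 18:05-20:00 (add 9h to convert from UTC-9).
Jun ∩ Wiremu: 09:30-14:35, 16:15-16:25, 16:45-19:25.
Jun ∩ Wiremu ∩ Xiulan: 10:55-14:35, 18:05-19:25.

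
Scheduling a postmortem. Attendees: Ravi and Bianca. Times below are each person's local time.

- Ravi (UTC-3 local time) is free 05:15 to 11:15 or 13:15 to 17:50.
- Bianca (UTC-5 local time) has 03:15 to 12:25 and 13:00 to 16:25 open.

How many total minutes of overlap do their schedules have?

Ravi in UTC: 08:15-14:15, 16:15-20:50 (add 3h to convert from UTC-3).
Bianca in UTC: 08:15-17:25, 18:00-21:25 (add 5h to convert from UTC-5).
Ravi ∩ Bianca: 08:15-14:15, 16:15-17:25, 18:00-20:50.
Those are the intersection windows.
Summing the common windows: 360 + 70 + 170 = 600 minutes.

600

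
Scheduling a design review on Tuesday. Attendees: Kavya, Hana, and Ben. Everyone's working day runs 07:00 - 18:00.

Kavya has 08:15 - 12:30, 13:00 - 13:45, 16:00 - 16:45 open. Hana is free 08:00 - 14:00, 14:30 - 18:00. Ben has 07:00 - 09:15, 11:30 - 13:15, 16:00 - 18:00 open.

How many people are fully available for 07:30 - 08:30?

1

Ben can make the full 07:30-08:30 slot — that's 1.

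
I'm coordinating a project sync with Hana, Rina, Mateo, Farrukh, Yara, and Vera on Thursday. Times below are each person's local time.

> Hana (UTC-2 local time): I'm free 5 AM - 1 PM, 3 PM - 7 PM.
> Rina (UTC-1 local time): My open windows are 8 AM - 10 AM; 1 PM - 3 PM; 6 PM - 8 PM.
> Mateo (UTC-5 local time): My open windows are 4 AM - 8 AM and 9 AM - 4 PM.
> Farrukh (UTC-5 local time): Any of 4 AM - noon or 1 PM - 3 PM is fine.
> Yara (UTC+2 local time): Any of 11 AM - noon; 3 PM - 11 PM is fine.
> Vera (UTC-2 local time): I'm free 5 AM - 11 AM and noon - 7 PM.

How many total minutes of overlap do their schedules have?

Hana in UTC: 07:00-15:00, 17:00-21:00 (add 2h to convert from UTC-2).
Rina in UTC: 09:00-11:00, 14:00-16:00, 19:00-21:00 (add 1h to convert from UTC-1).
Mateo in UTC: 09:00-13:00, 14:00-21:00 (add 5h to convert from UTC-5).
Farrukh in UTC: 09:00-17:00, 18:00-20:00 (add 5h to convert from UTC-5).
Yara in UTC: 09:00-10:00, 13:00-21:00 (subtract 2h to convert from UTC+2).
Vera in UTC: 07:00-13:00, 14:00-21:00 (add 2h to convert from UTC-2).
Hana ∩ Rina: 09:00-11:00, 14:00-15:00, 19:00-21:00.
Hana ∩ Rina ∩ Mateo: 09:00-11:00, 14:00-15:00, 19:00-21:00.
Hana ∩ Rina ∩ Mateo ∩ Farrukh: 09:00-11:00, 14:00-15:00, 19:00-20:00.
Hana ∩ Rina ∩ Mateo ∩ Farrukh ∩ Yara: 09:00-10:00, 14:00-15:00, 19:00-20:00.
Hana ∩ Rina ∩ Mateo ∩ Farrukh ∩ Yara ∩ Vera: 09:00-10:00, 14:00-15:00, 19:00-20:00.
So the common availability across everyone is 09:00-10:00, 14:00-15:00, 19:00-20:00.
Summing the common windows: 60 + 60 + 60 = 180 minutes.

180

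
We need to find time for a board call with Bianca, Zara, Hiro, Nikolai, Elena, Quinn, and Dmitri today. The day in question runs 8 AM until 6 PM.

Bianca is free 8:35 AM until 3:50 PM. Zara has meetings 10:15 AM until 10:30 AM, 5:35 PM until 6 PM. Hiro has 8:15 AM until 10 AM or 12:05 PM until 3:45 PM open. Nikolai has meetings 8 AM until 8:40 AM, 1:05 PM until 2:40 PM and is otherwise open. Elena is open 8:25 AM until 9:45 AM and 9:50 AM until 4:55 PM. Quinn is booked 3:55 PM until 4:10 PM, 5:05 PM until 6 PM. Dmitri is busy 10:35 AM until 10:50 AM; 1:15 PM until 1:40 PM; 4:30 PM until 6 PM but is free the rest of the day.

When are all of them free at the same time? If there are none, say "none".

08:40-09:45, 09:50-10:00, 12:05-13:05, 14:40-15:45

Bianca free: 08:35-15:50.
Zara free: 08:00-10:15, 10:30-17:35 (invert busy blocks within the working day).
Hiro free: 08:15-10:00, 12:05-15:45.
Nikolai free: 08:40-13:05, 14:40-18:00 (invert busy blocks within the working day).
Elena free: 08:25-09:45, 09:50-16:55.
Quinn free: 08:00-15:55, 16:10-17:05 (invert busy blocks within the working day).
Dmitri free: 08:00-10:35, 10:50-13:15, 13:40-16:30 (invert busy blocks within the working day).
Bianca ∩ Zara: 08:35-10:15, 10:30-15:50.
Bianca ∩ Zara ∩ Hiro: 08:35-10:00, 12:05-15:45.
Bianca ∩ Zara ∩ Hiro ∩ Nikolai: 08:40-10:00, 12:05-13:05, 14:40-15:45.
Bianca ∩ Zara ∩ Hiro ∩ Nikolai ∩ Elena: 08:40-09:45, 09:50-10:00, 12:05-13:05, 14:40-15:45.
Bianca ∩ Zara ∩ Hiro ∩ Nikolai ∩ Elena ∩ Quinn: 08:40-09:45, 09:50-10:00, 12:05-13:05, 14:40-15:45.
Bianca ∩ Zara ∩ Hiro ∩ Nikolai ∩ Elena ∩ Quinn ∩ Dmitri: 08:40-09:45, 09:50-10:00, 12:05-13:05, 14:40-15:45.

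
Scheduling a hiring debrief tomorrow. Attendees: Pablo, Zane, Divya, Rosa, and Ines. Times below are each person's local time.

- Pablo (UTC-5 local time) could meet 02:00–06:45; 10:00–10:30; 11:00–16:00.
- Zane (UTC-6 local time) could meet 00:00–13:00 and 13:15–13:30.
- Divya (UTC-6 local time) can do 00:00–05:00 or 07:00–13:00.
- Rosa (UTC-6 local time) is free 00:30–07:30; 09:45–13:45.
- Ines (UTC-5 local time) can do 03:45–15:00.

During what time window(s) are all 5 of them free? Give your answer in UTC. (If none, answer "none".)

Pablo in UTC: 07:00-11:45, 15:00-15:30, 16:00-21:00 (add 5h to convert from UTC-5).
Zane in UTC: 06:00-19:00, 19:15-19:30 (add 6h to convert from UTC-6).
Divya in UTC: 06:00-11:00, 13:00-19:00 (add 6h to convert from UTC-6).
Rosa in UTC: 06:30-13:30, 15:45-19:45 (add 6h to convert from UTC-6).
Ines in UTC: 08:45-20:00 (add 5h to convert from UTC-5).
Pablo ∩ Zane: 07:00-11:45, 15:00-15:30, 16:00-19:00, 19:15-19:30.
Pablo ∩ Zane ∩ Divya: 07:00-11:00, 15:00-15:30, 16:00-19:00.
Pablo ∩ Zane ∩ Divya ∩ Rosa: 07:00-11:00, 16:00-19:00.
Pablo ∩ Zane ∩ Divya ∩ Rosa ∩ Ines: 08:45-11:00, 16:00-19:00.
So the common availability across everyone is 08:45-11:00, 16:00-19:00.

08:45-11:00, 16:00-19:00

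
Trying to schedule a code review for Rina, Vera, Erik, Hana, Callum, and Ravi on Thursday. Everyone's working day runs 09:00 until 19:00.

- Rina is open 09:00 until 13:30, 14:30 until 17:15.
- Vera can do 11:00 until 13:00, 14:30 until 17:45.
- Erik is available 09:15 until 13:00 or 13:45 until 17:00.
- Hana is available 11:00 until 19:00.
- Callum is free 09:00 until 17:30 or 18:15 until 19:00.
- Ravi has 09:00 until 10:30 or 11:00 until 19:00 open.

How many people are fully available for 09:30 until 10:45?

3

Rina, Erik, and Callum can make the full 09:30-10:45 slot — that's 3.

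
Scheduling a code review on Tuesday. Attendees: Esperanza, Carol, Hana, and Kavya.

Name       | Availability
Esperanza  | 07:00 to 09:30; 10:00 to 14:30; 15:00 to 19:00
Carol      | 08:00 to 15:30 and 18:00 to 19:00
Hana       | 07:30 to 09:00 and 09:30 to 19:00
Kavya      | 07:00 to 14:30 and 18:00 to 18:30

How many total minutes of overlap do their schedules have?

Esperanza ∩ Carol: 08:00-09:30, 10:00-14:30, 15:00-15:30, 18:00-19:00.
Esperanza ∩ Carol ∩ Hana: 08:00-09:00, 10:00-14:30, 15:00-15:30, 18:00-19:00.
Esperanza ∩ Carol ∩ Hana ∩ Kavya: 08:00-09:00, 10:00-14:30, 18:00-18:30.
Summing the common windows: 60 + 270 + 30 = 360 minutes.

360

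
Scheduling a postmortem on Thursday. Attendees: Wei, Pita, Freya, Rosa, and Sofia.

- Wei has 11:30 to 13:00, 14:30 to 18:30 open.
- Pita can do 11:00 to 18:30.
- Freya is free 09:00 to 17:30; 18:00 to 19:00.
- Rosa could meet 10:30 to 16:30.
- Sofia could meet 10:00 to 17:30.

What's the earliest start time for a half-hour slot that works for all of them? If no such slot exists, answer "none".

Wei ∩ Pita: 11:30-13:00, 14:30-18:30.
Wei ∩ Pita ∩ Freya: 11:30-13:00, 14:30-17:30, 18:00-18:30.
Wei ∩ Pita ∩ Freya ∩ Rosa: 11:30-13:00, 14:30-16:30.
Wei ∩ Pita ∩ Freya ∩ Rosa ∩ Sofia: 11:30-13:00, 14:30-16:30.
The first common window of at least 30 minutes is 11:30-13:00, so the earliest start is 11:30.

11:30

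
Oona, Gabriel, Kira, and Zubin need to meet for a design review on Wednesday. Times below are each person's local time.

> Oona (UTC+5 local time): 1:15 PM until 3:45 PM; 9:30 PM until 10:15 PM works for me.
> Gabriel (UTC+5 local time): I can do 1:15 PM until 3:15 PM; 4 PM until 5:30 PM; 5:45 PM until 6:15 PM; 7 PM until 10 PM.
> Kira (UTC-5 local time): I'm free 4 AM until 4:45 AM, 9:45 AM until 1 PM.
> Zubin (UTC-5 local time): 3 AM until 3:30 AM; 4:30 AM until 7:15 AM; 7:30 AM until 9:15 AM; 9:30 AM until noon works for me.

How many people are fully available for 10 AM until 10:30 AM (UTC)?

Oona in UTC: 08:15-10:45, 16:30-17:15 (subtract 5h to convert from UTC+5).
Gabriel in UTC: 08:15-10:15, 11:00-12:30, 12:45-13:15, 14:00-17:00 (subtract 5h to convert from UTC+5).
Kira in UTC: 09:00-09:45, 14:45-18:00 (add 5h to convert from UTC-5).
Zubin in UTC: 08:00-08:30, 09:30-12:15, 12:30-14:15, 14:30-17:00 (add 5h to convert from UTC-5).
Oona and Zubin can make the full 10:00-10:30 slot — that's 2.

2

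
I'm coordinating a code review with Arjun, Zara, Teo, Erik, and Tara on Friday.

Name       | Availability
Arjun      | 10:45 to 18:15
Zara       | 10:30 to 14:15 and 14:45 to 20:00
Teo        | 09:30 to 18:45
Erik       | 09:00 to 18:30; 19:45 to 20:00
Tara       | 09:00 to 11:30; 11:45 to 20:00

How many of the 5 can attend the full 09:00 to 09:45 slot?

Erik and Tara can make the full 09:00-09:45 slot — that's 2.

2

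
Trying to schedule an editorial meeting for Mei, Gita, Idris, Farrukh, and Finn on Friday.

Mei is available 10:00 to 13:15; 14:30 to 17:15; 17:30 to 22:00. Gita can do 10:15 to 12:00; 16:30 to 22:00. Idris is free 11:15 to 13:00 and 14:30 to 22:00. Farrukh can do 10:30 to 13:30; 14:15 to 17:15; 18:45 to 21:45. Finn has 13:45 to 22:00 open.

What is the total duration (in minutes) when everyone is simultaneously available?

225

Mei ∩ Gita: 10:15-12:00, 16:30-17:15, 17:30-22:00.
Mei ∩ Gita ∩ Idris: 11:15-12:00, 16:30-17:15, 17:30-22:00.
Mei ∩ Gita ∩ Idris ∩ Farrukh: 11:15-12:00, 16:30-17:15, 18:45-21:45.
Mei ∩ Gita ∩ Idris ∩ Farrukh ∩ Finn: 16:30-17:15, 18:45-21:45.
So the common availability across everyone is 16:30-17:15, 18:45-21:45.
Summing the common windows: 45 + 180 = 225 minutes.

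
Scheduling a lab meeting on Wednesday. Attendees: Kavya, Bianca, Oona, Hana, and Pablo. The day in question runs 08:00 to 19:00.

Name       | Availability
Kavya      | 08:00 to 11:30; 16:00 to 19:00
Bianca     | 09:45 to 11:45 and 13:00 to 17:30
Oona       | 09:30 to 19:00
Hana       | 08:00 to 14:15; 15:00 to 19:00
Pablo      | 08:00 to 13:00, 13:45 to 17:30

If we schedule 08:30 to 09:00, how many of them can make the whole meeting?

3

Kavya, Hana, and Pablo can make the full 08:30-09:00 slot — that's 3.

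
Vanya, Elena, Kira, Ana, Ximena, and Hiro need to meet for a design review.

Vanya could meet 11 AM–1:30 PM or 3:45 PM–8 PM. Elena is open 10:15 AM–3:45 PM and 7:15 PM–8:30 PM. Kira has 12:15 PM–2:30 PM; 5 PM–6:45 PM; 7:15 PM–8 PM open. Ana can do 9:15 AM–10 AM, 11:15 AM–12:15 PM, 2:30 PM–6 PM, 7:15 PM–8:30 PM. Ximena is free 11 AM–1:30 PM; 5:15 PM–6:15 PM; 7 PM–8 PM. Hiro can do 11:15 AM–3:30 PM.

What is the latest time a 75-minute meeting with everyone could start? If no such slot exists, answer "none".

Vanya ∩ Elena: 11:00-13:30, 19:15-20:00.
Vanya ∩ Elena ∩ Kira: 12:15-13:30, 19:15-20:00.
Vanya ∩ Elena ∩ Kira ∩ Ana: 19:15-20:00.
Vanya ∩ Elena ∩ Kira ∩ Ana ∩ Ximena: 19:15-20:00.
Vanya ∩ Elena ∩ Kira ∩ Ana ∩ Ximena ∩ Hiro: ∅.
There is no time when everyone is free.
No common window is at least 75 minutes long.

none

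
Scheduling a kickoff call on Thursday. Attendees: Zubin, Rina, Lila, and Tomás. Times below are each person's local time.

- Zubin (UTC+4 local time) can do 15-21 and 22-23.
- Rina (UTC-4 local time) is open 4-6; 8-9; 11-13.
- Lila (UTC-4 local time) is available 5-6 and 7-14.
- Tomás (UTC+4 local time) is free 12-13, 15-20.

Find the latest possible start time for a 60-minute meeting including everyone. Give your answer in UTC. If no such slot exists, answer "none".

15:00

Zubin in UTC: 11:00-17:00, 18:00-19:00 (subtract 4h to convert from UTC+4).
Rina in UTC: 08:00-10:00, 12:00-13:00, 15:00-17:00 (add 4h to convert from UTC-4).
Lila in UTC: 09:00-10:00, 11:00-18:00 (add 4h to convert from UTC-4).
Tomás in UTC: 08:00-09:00, 11:00-16:00 (subtract 4h to convert from UTC+4).
Zubin ∩ Rina: 12:00-13:00, 15:00-17:00.
Zubin ∩ Rina ∩ Lila: 12:00-13:00, 15:00-17:00.
Zubin ∩ Rina ∩ Lila ∩ Tomás: 12:00-13:00, 15:00-16:00.
The last common window of at least 60 minutes is 15:00-16:00; a 60-minute meeting can start as late as 15:00 and still end by 16:00.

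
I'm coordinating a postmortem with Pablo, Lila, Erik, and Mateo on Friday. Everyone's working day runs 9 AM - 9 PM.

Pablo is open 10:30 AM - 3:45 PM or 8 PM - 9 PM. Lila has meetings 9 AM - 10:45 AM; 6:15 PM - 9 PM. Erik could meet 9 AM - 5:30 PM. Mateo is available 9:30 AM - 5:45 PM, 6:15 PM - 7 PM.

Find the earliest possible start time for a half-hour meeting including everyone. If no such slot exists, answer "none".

Pablo free: 10:30-15:45, 20:00-21:00.
Lila free: 10:45-18:15 (invert busy blocks within the working day).
Erik free: 09:00-17:30.
Mateo free: 09:30-17:45, 18:15-19:00.
Pablo ∩ Lila: 10:45-15:45.
Pablo ∩ Lila ∩ Erik: 10:45-15:45.
Pablo ∩ Lila ∩ Erik ∩ Mateo: 10:45-15:45.
The first common window of at least 30 minutes is 10:45-15:45, so the earliest start is 10:45.

10:45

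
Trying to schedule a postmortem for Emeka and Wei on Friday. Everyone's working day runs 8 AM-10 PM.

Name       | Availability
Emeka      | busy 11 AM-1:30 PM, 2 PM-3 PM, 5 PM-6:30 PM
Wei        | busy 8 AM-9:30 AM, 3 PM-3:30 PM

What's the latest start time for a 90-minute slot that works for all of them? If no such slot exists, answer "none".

Emeka free: 08:00-11:00, 13:30-14:00, 15:00-17:00, 18:30-22:00 (invert busy blocks within the working day).
Wei free: 09:30-15:00, 15:30-22:00 (invert busy blocks within the working day).
Emeka ∩ Wei: 09:30-11:00, 13:30-14:00, 15:30-17:00, 18:30-22:00.
So the common availability across everyone is 09:30-11:00, 13:30-14:00, 15:30-17:00, 18:30-22:00.
The last common window of at least 90 minutes is 18:30-22:00; a 90-minute meeting can start as late as 20:30 and still end by 22:00.

20:30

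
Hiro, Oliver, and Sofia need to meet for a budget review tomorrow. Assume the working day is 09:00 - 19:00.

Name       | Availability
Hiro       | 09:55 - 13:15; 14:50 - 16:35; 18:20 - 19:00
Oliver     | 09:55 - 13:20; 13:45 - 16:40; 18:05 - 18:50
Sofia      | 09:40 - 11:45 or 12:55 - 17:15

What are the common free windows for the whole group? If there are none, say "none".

09:55-11:45, 12:55-13:15, 14:50-16:35

Hiro ∩ Oliver: 09:55-13:15, 14:50-16:35, 18:20-18:50.
Hiro ∩ Oliver ∩ Sofia: 09:55-11:45, 12:55-13:15, 14:50-16:35.
So the common availability across everyone is 09:55-11:45, 12:55-13:15, 14:50-16:35.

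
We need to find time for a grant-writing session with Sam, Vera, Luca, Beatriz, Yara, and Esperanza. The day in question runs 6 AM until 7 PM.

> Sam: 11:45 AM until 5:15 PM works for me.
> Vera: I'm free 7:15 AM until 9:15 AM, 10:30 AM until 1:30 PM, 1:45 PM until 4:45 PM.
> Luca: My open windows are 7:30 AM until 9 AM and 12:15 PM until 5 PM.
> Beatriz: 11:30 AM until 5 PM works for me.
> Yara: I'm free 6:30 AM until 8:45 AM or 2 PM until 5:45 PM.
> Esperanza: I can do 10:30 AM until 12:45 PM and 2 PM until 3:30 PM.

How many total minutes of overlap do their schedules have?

Sam ∩ Vera: 11:45-13:30, 13:45-16:45.
Sam ∩ Vera ∩ Luca: 12:15-13:30, 13:45-16:45.
Sam ∩ Vera ∩ Luca ∩ Beatriz: 12:15-13:30, 13:45-16:45.
Sam ∩ Vera ∩ Luca ∩ Beatriz ∩ Yara: 14:00-16:45.
Sam ∩ Vera ∩ Luca ∩ Beatriz ∩ Yara ∩ Esperanza: 14:00-15:30.
That's a single block of 90 minutes.

90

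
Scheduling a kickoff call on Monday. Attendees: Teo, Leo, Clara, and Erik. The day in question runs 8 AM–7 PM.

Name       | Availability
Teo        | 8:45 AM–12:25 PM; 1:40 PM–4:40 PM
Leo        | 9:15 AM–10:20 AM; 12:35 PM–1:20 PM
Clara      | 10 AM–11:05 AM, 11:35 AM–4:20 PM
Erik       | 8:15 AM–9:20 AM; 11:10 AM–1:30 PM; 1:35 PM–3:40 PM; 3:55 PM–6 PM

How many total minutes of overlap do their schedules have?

0

Teo ∩ Leo: 09:15-10:20.
Teo ∩ Leo ∩ Clara: 10:00-10:20.
Teo ∩ Leo ∩ Clara ∩ Erik: ∅.
There is no time when everyone is free.
There is no common window, so the total is 0 minutes.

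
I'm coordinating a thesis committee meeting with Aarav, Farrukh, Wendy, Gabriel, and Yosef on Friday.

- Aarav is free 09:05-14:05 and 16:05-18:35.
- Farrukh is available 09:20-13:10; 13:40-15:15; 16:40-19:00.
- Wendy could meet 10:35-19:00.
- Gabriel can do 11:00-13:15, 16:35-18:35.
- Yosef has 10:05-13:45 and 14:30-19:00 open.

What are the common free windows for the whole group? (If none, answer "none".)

11:00-13:10, 16:40-18:35

Aarav ∩ Farrukh: 09:20-13:10, 13:40-14:05, 16:40-18:35.
Aarav ∩ Farrukh ∩ Wendy: 10:35-13:10, 13:40-14:05, 16:40-18:35.
Aarav ∩ Farrukh ∩ Wendy ∩ Gabriel: 11:00-13:10, 16:40-18:35.
Aarav ∩ Farrukh ∩ Wendy ∩ Gabriel ∩ Yosef: 11:00-13:10, 16:40-18:35.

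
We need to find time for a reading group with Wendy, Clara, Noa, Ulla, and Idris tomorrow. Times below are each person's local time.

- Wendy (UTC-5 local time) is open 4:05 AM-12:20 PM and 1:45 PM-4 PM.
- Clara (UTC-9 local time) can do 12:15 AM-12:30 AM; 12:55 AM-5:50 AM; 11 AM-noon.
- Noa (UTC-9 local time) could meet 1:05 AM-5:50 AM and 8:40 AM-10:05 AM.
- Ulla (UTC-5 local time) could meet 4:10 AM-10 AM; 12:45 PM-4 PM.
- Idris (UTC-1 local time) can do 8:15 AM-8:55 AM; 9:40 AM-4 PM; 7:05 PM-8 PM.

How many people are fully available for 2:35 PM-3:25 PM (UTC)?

2

Wendy in UTC: 09:05-17:20, 18:45-21:00 (add 5h to convert from UTC-5).
Clara in UTC: 09:15-09:30, 09:55-14:50, 20:00-21:00 (add 9h to convert from UTC-9).
Noa in UTC: 10:05-14:50, 17:40-19:05 (add 9h to convert from UTC-9).
Ulla in UTC: 09:10-15:00, 17:45-21:00 (add 5h to convert from UTC-5).
Idris in UTC: 09:15-09:55, 10:40-17:00, 20:05-21:00 (add 1h to convert from UTC-1).
Wendy and Idris can make the full 14:35-15:25 slot — that's 2.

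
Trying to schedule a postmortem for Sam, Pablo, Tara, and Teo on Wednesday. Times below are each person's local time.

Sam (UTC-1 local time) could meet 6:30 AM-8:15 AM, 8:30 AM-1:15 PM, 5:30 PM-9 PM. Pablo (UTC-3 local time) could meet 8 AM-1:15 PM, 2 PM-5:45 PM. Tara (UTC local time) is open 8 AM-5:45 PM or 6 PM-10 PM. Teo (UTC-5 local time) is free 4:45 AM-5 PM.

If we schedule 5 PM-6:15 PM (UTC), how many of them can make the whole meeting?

2

Sam in UTC: 07:30-09:15, 09:30-14:15, 18:30-22:00 (add 1h to convert from UTC-1).
Pablo in UTC: 11:00-16:15, 17:00-20:45 (add 3h to convert from UTC-3).
Tara in UTC: 08:00-17:45, 18:00-22:00.
Teo in UTC: 09:45-22:00 (add 5h to convert from UTC-5).
Pablo and Teo can make the full 17:00-18:15 slot — that's 2.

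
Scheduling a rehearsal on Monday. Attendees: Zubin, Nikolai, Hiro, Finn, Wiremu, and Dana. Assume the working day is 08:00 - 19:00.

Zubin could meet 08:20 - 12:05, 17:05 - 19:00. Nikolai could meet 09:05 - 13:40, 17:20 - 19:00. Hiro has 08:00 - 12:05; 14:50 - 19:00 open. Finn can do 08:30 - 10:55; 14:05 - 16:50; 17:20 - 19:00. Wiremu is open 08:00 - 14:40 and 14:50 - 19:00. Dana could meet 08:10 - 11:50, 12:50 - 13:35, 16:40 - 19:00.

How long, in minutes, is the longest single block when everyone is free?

110

Zubin ∩ Nikolai: 09:05-12:05, 17:20-19:00.
Zubin ∩ Nikolai ∩ Hiro: 09:05-12:05, 17:20-19:00.
Zubin ∩ Nikolai ∩ Hiro ∩ Finn: 09:05-10:55, 17:20-19:00.
Zubin ∩ Nikolai ∩ Hiro ∩ Finn ∩ Wiremu: 09:05-10:55, 17:20-19:00.
Zubin ∩ Nikolai ∩ Hiro ∩ Finn ∩ Wiremu ∩ Dana: 09:05-10:55, 17:20-19:00.
The longest is 09:05-10:55 at 110 minutes.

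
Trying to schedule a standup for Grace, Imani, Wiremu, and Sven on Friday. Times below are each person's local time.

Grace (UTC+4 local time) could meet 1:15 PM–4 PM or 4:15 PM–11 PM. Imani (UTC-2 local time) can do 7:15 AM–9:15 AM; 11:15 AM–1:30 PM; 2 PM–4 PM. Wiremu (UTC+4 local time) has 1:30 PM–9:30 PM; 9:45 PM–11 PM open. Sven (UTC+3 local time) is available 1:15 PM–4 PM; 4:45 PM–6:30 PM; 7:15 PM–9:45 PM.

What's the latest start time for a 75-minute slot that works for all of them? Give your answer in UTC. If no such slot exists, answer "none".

Grace in UTC: 09:15-12:00, 12:15-19:00 (subtract 4h to convert from UTC+4).
Imani in UTC: 09:15-11:15, 13:15-15:30, 16:00-18:00 (add 2h to convert from UTC-2).
Wiremu in UTC: 09:30-17:30, 17:45-19:00 (subtract 4h to convert from UTC+4).
Sven in UTC: 10:15-13:00, 13:45-15:30, 16:15-18:45 (subtract 3h to convert from UTC+3).
Grace ∩ Imani: 09:15-11:15, 13:15-15:30, 16:00-18:00.
Grace ∩ Imani ∩ Wiremu: 09:30-11:15, 13:15-15:30, 16:00-17:30, 17:45-18:00.
Grace ∩ Imani ∩ Wiremu ∩ Sven: 10:15-11:15, 13:45-15:30, 16:15-17:30, 17:45-18:00.
So the common availability across everyone is 10:15-11:15, 13:45-15:30, 16:15-17:30, 17:45-18:00.
The last common window of at least 75 minutes is 16:15-17:30; a 75-minute meeting can start as late as 16:15 and still end by 17:30.

16:15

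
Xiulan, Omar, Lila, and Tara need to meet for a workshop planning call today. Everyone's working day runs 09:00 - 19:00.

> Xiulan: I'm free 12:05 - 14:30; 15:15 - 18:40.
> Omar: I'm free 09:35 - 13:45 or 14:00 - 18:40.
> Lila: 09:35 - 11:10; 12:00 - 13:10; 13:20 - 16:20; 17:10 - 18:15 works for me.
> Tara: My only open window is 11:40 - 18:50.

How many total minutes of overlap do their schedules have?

250

Xiulan ∩ Omar: 12:05-13:45, 14:00-14:30, 15:15-18:40.
Xiulan ∩ Omar ∩ Lila: 12:05-13:10, 13:20-13:45, 14:00-14:30, 15:15-16:20, 17:10-18:15.
Xiulan ∩ Omar ∩ Lila ∩ Tara: 12:05-13:10, 13:20-13:45, 14:00-14:30, 15:15-16:20, 17:10-18:15.
Summing the common windows: 65 + 25 + 30 + 65 + 65 = 250 minutes.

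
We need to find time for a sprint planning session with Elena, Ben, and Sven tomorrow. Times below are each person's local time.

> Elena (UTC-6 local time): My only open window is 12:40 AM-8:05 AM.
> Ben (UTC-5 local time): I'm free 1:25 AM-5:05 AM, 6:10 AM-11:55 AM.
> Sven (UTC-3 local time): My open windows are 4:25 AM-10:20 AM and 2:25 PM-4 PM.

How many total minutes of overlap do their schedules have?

290

Elena in UTC: 06:40-14:05 (add 6h to convert from UTC-6).
Ben in UTC: 06:25-10:05, 11:10-16:55 (add 5h to convert from UTC-5).
Sven in UTC: 07:25-13:20, 17:25-19:00 (add 3h to convert from UTC-3).
Elena ∩ Ben: 06:40-10:05, 11:10-14:05.
Elena ∩ Ben ∩ Sven: 07:25-10:05, 11:10-13:20.
Summing the common windows: 160 + 130 = 290 minutes.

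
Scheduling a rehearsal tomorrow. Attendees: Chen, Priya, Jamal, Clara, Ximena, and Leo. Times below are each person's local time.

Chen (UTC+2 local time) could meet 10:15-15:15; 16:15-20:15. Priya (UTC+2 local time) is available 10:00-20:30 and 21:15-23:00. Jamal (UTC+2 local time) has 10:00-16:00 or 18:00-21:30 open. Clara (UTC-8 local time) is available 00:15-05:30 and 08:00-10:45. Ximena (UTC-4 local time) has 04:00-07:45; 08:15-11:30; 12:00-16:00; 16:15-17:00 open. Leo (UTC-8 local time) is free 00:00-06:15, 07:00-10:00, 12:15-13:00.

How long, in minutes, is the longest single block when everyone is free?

210

Chen in UTC: 08:15-13:15, 14:15-18:15 (subtract 2h to convert from UTC+2).
Priya in UTC: 08:00-18:30, 19:15-21:00 (subtract 2h to convert from UTC+2).
Jamal in UTC: 08:00-14:00, 16:00-19:30 (subtract 2h to convert from UTC+2).
Clara in UTC: 08:15-13:30, 16:00-18:45 (add 8h to convert from UTC-8).
Ximena in UTC: 08:00-11:45, 12:15-15:30, 16:00-20:00, 20:15-21:00 (add 4h to convert from UTC-4).
Leo in UTC: 08:00-14:15, 15:00-18:00, 20:15-21:00 (add 8h to convert from UTC-8).
Chen ∩ Priya: 08:15-13:15, 14:15-18:15.
Chen ∩ Priya ∩ Jamal: 08:15-13:15, 16:00-18:15.
Chen ∩ Priya ∩ Jamal ∩ Clara: 08:15-13:15, 16:00-18:15.
Chen ∩ Priya ∩ Jamal ∩ Clara ∩ Ximena: 08:15-11:45, 12:15-13:15, 16:00-18:15.
Chen ∩ Priya ∩ Jamal ∩ Clara ∩ Ximena ∩ Leo: 08:15-11:45, 12:15-13:15, 16:00-18:00.
The longest is 08:15-11:45 at 210 minutes.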